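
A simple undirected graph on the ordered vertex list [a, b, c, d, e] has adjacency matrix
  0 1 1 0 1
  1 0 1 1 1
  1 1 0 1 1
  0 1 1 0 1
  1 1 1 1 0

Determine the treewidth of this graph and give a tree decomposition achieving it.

Treewidth 3.
One such decomposition:
Bags: B1 = {b, c, d, e}  B2 = {a, b, c, e}
Tree: B1–B2

Every bag has size at most 4, so the width is 4 − 1 = 3 and tw(G) ≤ 3. For the lower bound, the 4 vertices {b, c, d, e} are pairwise adjacent, and any tree decomposition puts a clique entirely inside one bag — forcing width ≥ 3. Hence tw(G) = 3 exactly.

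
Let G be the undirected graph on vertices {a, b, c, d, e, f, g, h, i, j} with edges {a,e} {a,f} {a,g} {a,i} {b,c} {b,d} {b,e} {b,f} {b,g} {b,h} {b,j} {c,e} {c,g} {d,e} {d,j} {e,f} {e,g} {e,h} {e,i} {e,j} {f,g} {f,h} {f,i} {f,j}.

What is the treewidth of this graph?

A width-3 tree decomposition is:
Bags: B1 = {b, e, f, h}  B2 = {b, e, f, g}  B3 = {a, e, f, g}  B4 = {b, e, f, j}  B5 = {a, e, f, i}  B6 = {b, c, e, g}  B7 = {b, d, e, j}
Tree: B1–B2, B2–B3, B1–B4, B3–B5, B2–B6, B4–B7
Each bag holds 4 vertices, so the decomposition has width 3, which upper-bounds the treewidth. For the lower bound, the 4 vertices {b, d, e, j} are pairwise adjacent, and any tree decomposition puts a clique entirely inside one bag — forcing width ≥ 3. Therefore the treewidth is 3.

3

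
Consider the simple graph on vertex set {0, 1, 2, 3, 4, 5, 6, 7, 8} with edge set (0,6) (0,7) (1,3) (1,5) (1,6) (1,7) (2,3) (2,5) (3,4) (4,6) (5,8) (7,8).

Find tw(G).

3

A width-3 tree decomposition is:
Bags: B1 = {2, 5, 7, 8}  B2 = {1, 2, 5, 7}  B3 = {1, 2, 3, 7}  B4 = {0, 1, 3, 7}  B5 = {0, 1, 3, 6}  B6 = {0, 3, 4, 6}
Tree: B1–B2, B2–B3, B3–B4, B4–B5, B5–B6
Every bag has size at most 4, so the width is 4 − 1 = 3 and tw(G) ≤ 3. For the lower bound: the 4 vertex sets {2,5,8}, {7}, {1}, {0,3,4,6} are disjoint, each induces a connected subgraph, and every pair is joined by at least one edge of G. Contracting each set to a single vertex therefore yields K_{4} as a minor, and since treewidth is minor-monotone, tw(G) ≥ tw(K_{4}) = 3. Therefore the treewidth is 3.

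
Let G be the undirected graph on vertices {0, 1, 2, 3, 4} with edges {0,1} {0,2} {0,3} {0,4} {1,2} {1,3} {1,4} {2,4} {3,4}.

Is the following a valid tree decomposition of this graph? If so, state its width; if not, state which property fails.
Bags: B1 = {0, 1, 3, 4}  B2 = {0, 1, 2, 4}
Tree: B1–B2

Checking the three conditions: (i) the bags cover all of {0, 1, 2, 3, 4}; (ii) for each edge, some bag contains both endpoints; (iii) the bags containing any fixed vertex form a subtree. All hold, so the decomposition is valid with width 4 − 1 = 3.

Yes; width 3.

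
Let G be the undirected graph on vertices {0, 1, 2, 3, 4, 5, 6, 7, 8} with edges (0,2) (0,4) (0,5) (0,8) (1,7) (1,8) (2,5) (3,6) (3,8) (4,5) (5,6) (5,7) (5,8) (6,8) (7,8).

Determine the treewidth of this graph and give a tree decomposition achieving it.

Treewidth 2.
Bags: B1 = {3, 6, 8}  B2 = {5, 6, 8}  B3 = {0, 5, 8}  B4 = {0, 4, 5}  B5 = {0, 2, 5}  B6 = {5, 7, 8}  B7 = {1, 7, 8}
Tree: B1–B2, B2–B3, B3–B4, B4–B5, B2–B6, B6–B7

Every bag has size at most 3, so the width is 3 − 1 = 2 and tw(G) ≤ 2. On the other hand G contains the 3-clique {1, 7, 8}. A clique must lie in a single bag of any decomposition, so no decomposition can have width below 2. Therefore the treewidth is 2.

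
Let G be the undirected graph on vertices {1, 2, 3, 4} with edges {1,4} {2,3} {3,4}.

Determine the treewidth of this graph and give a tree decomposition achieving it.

Treewidth 1.
One optimal decomposition is:
Bags: B1 = {1, 4}  B2 = {3, 4}  B3 = {2, 3}
Tree: B1–B2, B2–B3

Every bag has size at most 2, so the width is 2 − 1 = 1 and tw(G) ≤ 1. G has an edge, so its treewidth is at least 1. Therefore the treewidth is 1.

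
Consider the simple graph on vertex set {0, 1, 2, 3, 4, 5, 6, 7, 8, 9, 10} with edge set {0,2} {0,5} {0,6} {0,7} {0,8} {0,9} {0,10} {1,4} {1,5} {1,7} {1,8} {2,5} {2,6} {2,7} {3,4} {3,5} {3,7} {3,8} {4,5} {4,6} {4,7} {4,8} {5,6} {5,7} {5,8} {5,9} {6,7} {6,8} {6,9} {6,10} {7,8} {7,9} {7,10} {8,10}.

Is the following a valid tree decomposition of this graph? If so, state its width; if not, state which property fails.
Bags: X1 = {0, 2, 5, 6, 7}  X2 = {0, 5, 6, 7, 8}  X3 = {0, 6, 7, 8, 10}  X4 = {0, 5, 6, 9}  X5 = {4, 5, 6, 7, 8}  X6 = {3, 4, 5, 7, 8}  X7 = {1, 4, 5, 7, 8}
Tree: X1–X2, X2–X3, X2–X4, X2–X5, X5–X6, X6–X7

No — edge (7,9) lies in no bag.

A tree decomposition must satisfy three properties: every vertex lies in some bag; for every edge, both endpoints lie together in some bag; and for every vertex, the bags containing it form a connected subtree. Here edge (7,9) lies in no bag, so the decomposition is invalid.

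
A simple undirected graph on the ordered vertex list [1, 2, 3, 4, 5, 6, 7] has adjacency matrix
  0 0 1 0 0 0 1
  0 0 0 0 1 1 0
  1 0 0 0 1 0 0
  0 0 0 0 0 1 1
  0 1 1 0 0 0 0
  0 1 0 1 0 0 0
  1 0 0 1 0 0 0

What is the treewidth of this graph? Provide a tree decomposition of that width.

Every bag has size at most 3, so the width is 3 − 1 = 2 and tw(G) ≤ 2. The edges 6–2–5–3–1–7–4–6 form a cycle, so G is not a tree and its treewidth is at least 2. Therefore the treewidth is 2.

Treewidth 2.
One optimal decomposition is:
Bags: B1 = {2, 5, 6}  B2 = {3, 5, 6}  B3 = {1, 3, 6}  B4 = {1, 6, 7}  B5 = {4, 6, 7}
Tree: B1–B2, B2–B3, B3–B4, B4–B5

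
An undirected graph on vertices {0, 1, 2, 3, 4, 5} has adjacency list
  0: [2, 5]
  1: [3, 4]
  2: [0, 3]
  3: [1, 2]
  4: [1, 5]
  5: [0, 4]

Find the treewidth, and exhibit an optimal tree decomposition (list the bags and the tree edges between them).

Every bag has size at most 3, so the width is 3 − 1 = 2 and tw(G) ≤ 2. The edges 1–3–2–0–5–4–1 form a cycle, so G is not a tree and its treewidth is at least 2. The upper and lower bounds meet at 2, so that is the treewidth.

Treewidth 2.
Bags: B1 = {1, 2, 3}  B2 = {0, 1, 2}  B3 = {0, 1, 5}  B4 = {1, 4, 5}
Tree: B1–B2, B2–B3, B3–B4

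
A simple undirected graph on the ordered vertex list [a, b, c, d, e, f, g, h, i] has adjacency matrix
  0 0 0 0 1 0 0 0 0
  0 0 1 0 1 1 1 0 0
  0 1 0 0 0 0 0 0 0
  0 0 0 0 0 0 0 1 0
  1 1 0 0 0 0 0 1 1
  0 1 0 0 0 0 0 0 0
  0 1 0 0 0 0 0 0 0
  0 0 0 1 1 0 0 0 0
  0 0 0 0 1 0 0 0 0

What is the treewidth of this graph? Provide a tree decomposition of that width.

Treewidth 1.
Bags: B1 = {b, c}  B2 = {b, f}  B3 = {b, e}  B4 = {e, h}  B5 = {a, e}  B6 = {b, g}  B7 = {d, h}  B8 = {e, i}
Tree: B1–B2, B2–B3, B3–B4, B3–B5, B2–B6, B4–B7, B5–B8

The largest bag has 2 vertices, giving width 1; this decomposition certifies tw(G) ≤ 1. Any graph with an edge has treewidth ≥ 1, and G has the edge b–c. The upper and lower bounds meet at 1, so that is the treewidth.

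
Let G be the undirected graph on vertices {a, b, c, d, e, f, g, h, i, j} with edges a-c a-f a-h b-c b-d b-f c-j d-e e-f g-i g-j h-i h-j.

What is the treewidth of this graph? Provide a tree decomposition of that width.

The largest bag has 3 vertices, giving width 2; this decomposition certifies tw(G) ≤ 2. The edges e–d–b–f–e form a cycle, so G is not a tree and its treewidth is at least 2. Therefore the treewidth is 2.

Treewidth 2.
Bags: B1 = {d, e, f}  B2 = {b, d, f}  B3 = {a, b, f}  B4 = {a, b, c}  B5 = {a, c, h}  B6 = {c, h, j}  B7 = {h, i, j}  B8 = {g, i, j}
Tree: B1–B2, B2–B3, B3–B4, B4–B5, B5–B6, B6–B7, B7–B8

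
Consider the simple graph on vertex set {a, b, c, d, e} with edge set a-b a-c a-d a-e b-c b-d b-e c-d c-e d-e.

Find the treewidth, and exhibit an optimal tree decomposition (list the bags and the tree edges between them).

A single bag containing all 5 vertices is trivially a valid decomposition of width 4. Conversely, {a, b, c, d, e} is a clique of size 5, and the vertices of any clique must share a bag in every tree decomposition; so some bag has ≥ 5 vertices and tw(G) ≥ 4. Hence tw(G) = 4 exactly.

Treewidth 4.
One optimal decomposition is:
Bags: B1 = {a, b, c, d, e}
Tree: (single bag)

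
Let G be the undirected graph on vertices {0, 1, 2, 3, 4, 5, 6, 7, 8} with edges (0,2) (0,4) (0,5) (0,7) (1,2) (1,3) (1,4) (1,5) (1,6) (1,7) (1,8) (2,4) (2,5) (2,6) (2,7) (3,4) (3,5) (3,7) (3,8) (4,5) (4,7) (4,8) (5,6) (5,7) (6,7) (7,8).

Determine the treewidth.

4

A width-4 tree decomposition is:
Bags: B1 = {1, 2, 4, 5, 7}  B2 = {0, 2, 4, 5, 7}  B3 = {1, 2, 5, 6, 7}  B4 = {1, 3, 4, 5, 7}  B5 = {1, 3, 4, 7, 8}
Tree: B1–B2, B1–B3, B1–B4, B4–B5
The largest bag has 5 vertices, giving width 4; this decomposition certifies tw(G) ≤ 4. Conversely, {0, 2, 4, 5, 7} is a clique of size 5, and the vertices of any clique must share a bag in every tree decomposition; so some bag has ≥ 5 vertices and tw(G) ≥ 4. The upper and lower bounds meet at 4, so that is the treewidth.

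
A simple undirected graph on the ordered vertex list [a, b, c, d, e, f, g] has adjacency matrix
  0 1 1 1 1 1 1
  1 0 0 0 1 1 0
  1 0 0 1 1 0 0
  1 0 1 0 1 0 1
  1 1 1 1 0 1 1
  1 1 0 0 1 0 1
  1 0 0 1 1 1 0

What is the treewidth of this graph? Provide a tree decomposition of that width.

Every bag has size at most 4, so the width is 4 − 1 = 3 and tw(G) ≤ 3. Conversely, {a, d, e, g} is a clique of size 4, and the vertices of any clique must share a bag in every tree decomposition; so some bag has ≥ 4 vertices and tw(G) ≥ 3. Combining the bounds, tw(G) = 3.

Treewidth 3.
One optimal decomposition is:
Bags: B1 = {a, b, e, f}  B2 = {a, e, f, g}  B3 = {a, d, e, g}  B4 = {a, c, d, e}
Tree: B1–B2, B2–B3, B3–B4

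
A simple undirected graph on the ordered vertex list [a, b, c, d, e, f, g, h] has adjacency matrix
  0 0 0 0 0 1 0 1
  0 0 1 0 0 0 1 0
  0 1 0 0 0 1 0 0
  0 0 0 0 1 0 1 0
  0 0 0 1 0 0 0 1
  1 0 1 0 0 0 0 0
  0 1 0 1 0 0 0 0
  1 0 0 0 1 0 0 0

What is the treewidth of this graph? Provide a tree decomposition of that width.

Each bag holds 3 vertices, so the decomposition has width 2, which upper-bounds the treewidth. For the lower bound, G contains the cycle d–g–b–c–f–a–h–e–d, so G is not a forest; only forests have treewidth ≤ 1, hence tw(G) ≥ 2. Hence tw(G) = 2 exactly.

Treewidth 2.
Bags: B1 = {b, d, g}  B2 = {b, c, d}  B3 = {c, d, f}  B4 = {a, d, f}  B5 = {a, d, h}  B6 = {d, e, h}
Tree: B1–B2, B2–B3, B3–B4, B4–B5, B5–B6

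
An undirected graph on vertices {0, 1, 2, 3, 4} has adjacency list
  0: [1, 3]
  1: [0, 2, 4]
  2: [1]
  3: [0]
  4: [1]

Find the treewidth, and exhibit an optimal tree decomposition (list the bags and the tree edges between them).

Treewidth 1.
One optimal decomposition is:
Bags: B1 = {1, 4}  B2 = {0, 1}  B3 = {1, 2}  B4 = {0, 3}
Tree: B1–B2, B2–B3, B2–B4

Each bag holds 2 vertices, so the decomposition has width 1, which upper-bounds the treewidth. G has an edge, so its treewidth is at least 1. The upper and lower bounds meet at 1, so that is the treewidth.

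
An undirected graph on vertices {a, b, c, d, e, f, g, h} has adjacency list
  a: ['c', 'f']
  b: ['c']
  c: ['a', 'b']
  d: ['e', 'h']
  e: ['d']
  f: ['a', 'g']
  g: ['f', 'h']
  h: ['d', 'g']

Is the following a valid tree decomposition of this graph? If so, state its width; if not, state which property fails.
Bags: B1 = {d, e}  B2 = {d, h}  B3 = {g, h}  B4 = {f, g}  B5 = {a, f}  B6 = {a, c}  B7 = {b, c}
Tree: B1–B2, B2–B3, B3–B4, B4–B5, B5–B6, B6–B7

Yes; width 1.

Vertex coverage: the bags together contain {a, b, c, d, e, f, g, h}, the full vertex set. Edge coverage: each edge of G has both endpoints in at least one bag. Running intersection: for every vertex, the bags containing it form a connected subtree. All three properties hold, so this is a valid tree decomposition of width max|bag| − 1 = 1, and hence tw(G) ≤ 1.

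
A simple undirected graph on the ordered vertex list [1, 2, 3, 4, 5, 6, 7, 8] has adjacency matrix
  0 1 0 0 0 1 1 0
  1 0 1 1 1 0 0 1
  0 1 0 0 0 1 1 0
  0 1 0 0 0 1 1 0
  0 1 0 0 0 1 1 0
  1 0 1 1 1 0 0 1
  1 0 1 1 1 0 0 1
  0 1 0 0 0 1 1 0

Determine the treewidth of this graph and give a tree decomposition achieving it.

Every bag has size at most 4, so the width is 4 − 1 = 3 and tw(G) ≤ 3. For the lower bound: the 4 vertex sets {2,4}, {5,6}, {7}, {3} are disjoint, each induces a connected subgraph, and every pair is joined by at least one edge of G. Contracting each set to a single vertex therefore yields K_{4} as a minor, and since treewidth is minor-monotone, tw(G) ≥ tw(K_{4}) = 3. Combining the bounds, tw(G) = 3.

Treewidth 3.
Bags: B1 = {2, 4, 6, 7}  B2 = {2, 5, 6, 7}  B3 = {2, 3, 6, 7}  B4 = {2, 6, 7, 8}  B5 = {1, 2, 6, 7}
Tree: B1–B2, B2–B3, B3–B4, B4–B5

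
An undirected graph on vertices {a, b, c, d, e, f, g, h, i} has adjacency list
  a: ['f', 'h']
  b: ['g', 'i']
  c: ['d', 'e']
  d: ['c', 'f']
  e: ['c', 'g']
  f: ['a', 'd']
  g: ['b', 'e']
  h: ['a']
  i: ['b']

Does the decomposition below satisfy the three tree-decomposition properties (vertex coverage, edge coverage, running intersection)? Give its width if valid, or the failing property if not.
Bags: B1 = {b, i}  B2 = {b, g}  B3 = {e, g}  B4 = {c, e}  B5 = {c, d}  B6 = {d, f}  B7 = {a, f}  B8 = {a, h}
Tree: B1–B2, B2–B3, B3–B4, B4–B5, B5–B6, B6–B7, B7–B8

Vertex coverage: the bags together contain {a, b, c, d, e, f, g, h, i}, the full vertex set. Edge coverage: each edge of G has both endpoints in at least one bag. Running intersection: for every vertex, the bags containing it form a connected subtree. All three properties hold, so this is a valid tree decomposition of width max|bag| − 1 = 1, and hence tw(G) ≤ 1.

Yes; width 1.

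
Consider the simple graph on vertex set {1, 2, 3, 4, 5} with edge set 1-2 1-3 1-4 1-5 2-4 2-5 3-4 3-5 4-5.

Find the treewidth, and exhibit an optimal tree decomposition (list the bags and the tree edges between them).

The largest bag has 4 vertices, giving width 3; this decomposition certifies tw(G) ≤ 3. On the other hand G contains the 4-clique {1, 2, 4, 5}. A clique must lie in a single bag of any decomposition, so no decomposition can have width below 3. Hence tw(G) = 3 exactly.

Treewidth 3.
One optimal decomposition is:
Bags: B1 = {1, 3, 4, 5}  B2 = {1, 2, 4, 5}
Tree: B1–B2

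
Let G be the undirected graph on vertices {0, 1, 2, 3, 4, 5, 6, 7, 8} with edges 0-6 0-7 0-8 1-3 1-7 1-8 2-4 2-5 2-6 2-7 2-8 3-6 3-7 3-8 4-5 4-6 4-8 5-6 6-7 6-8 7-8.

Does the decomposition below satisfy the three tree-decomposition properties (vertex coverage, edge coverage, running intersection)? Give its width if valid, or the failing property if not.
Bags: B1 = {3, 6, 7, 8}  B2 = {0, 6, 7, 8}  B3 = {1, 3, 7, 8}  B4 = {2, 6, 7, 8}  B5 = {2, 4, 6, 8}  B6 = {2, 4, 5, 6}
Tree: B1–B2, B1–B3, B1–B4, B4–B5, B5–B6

Vertex coverage: the bags together contain {0, 1, 2, 3, 4, 5, 6, 7, 8}, the full vertex set. Edge coverage: each edge of G has both endpoints in at least one bag. Running intersection: for every vertex, the bags containing it form a connected subtree. All three properties hold, so this is a valid tree decomposition of width max|bag| − 1 = 3, and hence tw(G) ≤ 3.

Yes; width 3.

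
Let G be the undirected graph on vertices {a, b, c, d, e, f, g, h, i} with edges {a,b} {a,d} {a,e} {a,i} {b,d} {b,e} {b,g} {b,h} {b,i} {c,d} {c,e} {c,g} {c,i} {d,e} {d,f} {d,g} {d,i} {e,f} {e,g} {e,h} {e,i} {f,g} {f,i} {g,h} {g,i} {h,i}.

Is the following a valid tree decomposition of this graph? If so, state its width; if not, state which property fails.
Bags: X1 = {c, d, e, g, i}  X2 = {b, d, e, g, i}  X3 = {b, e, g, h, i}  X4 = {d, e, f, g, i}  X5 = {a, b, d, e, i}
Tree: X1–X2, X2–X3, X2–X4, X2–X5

Vertex coverage: the bags together contain {a, b, c, d, e, f, g, h, i}, the full vertex set. Edge coverage: each edge of G has both endpoints in at least one bag. Running intersection: for every vertex, the bags containing it form a connected subtree. All three properties hold, so this is a valid tree decomposition of width max|bag| − 1 = 4, and hence tw(G) ≤ 4.

Yes; width 4.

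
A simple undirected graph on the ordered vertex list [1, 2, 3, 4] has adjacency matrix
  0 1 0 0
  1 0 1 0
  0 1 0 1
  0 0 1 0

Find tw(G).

A width-1 tree decomposition is:
Bags: B1 = {3, 4}  B2 = {2, 3}  B3 = {1, 2}
Tree: B1–B2, B2–B3
The largest bag has 2 vertices, giving width 1; this decomposition certifies tw(G) ≤ 1. Since G has at least one edge (e.g. 4–3), it is not an edgeless graph, so tw(G) ≥ 1. Therefore the treewidth is 1.

1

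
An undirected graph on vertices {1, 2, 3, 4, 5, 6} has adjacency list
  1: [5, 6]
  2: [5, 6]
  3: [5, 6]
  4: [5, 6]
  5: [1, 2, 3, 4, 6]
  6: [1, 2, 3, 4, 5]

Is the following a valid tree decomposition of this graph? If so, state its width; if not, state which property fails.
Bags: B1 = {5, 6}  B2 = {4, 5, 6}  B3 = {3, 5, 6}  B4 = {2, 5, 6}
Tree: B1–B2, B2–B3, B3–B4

A tree decomposition must satisfy three properties: every vertex lies in some bag; for every edge, both endpoints lie together in some bag; and for every vertex, the bags containing it form a connected subtree. Here vertex 1 appears in no bag, so the decomposition is invalid.

No — vertex 1 appears in no bag.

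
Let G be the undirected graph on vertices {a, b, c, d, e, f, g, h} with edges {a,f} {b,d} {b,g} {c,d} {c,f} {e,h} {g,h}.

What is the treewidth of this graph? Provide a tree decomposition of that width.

The largest bag has 2 vertices, giving width 1; this decomposition certifies tw(G) ≤ 1. Since G has at least one edge (e.g. e–h), it is not an edgeless graph, so tw(G) ≥ 1. Combining the bounds, tw(G) = 1.

Treewidth 1.
Bags: B1 = {e, h}  B2 = {g, h}  B3 = {b, g}  B4 = {b, d}  B5 = {c, d}  B6 = {c, f}  B7 = {a, f}
Tree: B1–B2, B2–B3, B3–B4, B4–B5, B5–B6, B6–B7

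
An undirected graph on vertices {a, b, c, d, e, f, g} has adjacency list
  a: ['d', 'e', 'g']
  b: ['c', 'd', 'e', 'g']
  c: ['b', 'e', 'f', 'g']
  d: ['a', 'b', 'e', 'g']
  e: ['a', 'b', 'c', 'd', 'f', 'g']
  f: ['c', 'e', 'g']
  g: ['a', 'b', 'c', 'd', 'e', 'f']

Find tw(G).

A width-3 tree decomposition is:
Bags: B1 = {b, d, e, g}  B2 = {a, d, e, g}  B3 = {b, c, e, g}  B4 = {c, e, f, g}
Tree: B1–B2, B1–B3, B3–B4
Each bag holds 4 vertices, so the decomposition has width 3, which upper-bounds the treewidth. Conversely, {a, d, e, g} is a clique of size 4, and the vertices of any clique must share a bag in every tree decomposition; so some bag has ≥ 4 vertices and tw(G) ≥ 3. The upper and lower bounds meet at 3, so that is the treewidth.

3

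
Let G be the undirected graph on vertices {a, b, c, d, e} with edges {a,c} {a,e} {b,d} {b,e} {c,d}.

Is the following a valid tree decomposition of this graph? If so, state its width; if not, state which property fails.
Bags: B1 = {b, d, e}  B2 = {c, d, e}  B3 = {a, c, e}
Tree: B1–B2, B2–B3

Every vertex of G appears in some bag (union = {a, b, c, d, e}); every edge is covered by a bag; and for each vertex v the set of bags containing v is connected in the bag tree. The decomposition is therefore valid. The largest bag has 3 vertices, so the width is 2.

Yes; width 2.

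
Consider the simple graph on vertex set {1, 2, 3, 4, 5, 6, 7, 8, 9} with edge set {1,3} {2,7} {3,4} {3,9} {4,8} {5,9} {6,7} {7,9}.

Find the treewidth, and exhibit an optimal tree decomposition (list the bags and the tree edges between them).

Every bag has size at most 2, so the width is 2 − 1 = 1 and tw(G) ≤ 1. G has an edge, so its treewidth is at least 1. Hence tw(G) = 1 exactly.

Treewidth 1.
Bags: B1 = {7, 9}  B2 = {3, 9}  B3 = {6, 7}  B4 = {5, 9}  B5 = {3, 4}  B6 = {4, 8}  B7 = {1, 3}  B8 = {2, 7}
Tree: B1–B2, B1–B3, B2–B4, B2–B5, B5–B6, B2–B7, B1–B8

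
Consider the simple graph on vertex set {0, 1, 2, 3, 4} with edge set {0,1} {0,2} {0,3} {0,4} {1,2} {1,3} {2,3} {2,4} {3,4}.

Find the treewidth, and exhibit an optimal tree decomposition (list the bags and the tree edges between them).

Every bag has size at most 4, so the width is 4 − 1 = 3 and tw(G) ≤ 3. For the lower bound, the 4 vertices {0, 1, 2, 3} are pairwise adjacent, and any tree decomposition puts a clique entirely inside one bag — forcing width ≥ 3. Hence tw(G) = 3 exactly.

Treewidth 3.
Bags: B1 = {0, 2, 3, 4}  B2 = {0, 1, 2, 3}
Tree: B1–B2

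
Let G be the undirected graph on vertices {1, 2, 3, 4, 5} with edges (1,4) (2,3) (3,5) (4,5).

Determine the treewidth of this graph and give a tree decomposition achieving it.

The largest bag has 2 vertices, giving width 1; this decomposition certifies tw(G) ≤ 1. Since G has at least one edge (e.g. 1–4), it is not an edgeless graph, so tw(G) ≥ 1. The upper and lower bounds meet at 1, so that is the treewidth.

Treewidth 1.
Bags: B1 = {1, 4}  B2 = {4, 5}  B3 = {3, 5}  B4 = {2, 3}
Tree: B1–B2, B2–B3, B3–B4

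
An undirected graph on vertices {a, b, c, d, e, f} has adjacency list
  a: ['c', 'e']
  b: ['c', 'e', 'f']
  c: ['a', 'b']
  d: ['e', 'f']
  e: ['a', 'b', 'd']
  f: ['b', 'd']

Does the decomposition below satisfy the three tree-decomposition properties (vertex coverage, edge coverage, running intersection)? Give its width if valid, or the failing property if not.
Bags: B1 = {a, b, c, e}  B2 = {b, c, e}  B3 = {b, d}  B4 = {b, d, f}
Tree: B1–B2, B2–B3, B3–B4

No — edge (e,d) lies in no bag.

A tree decomposition must satisfy three properties: every vertex lies in some bag; for every edge, both endpoints lie together in some bag; and for every vertex, the bags containing it form a connected subtree. Here edge (e,d) lies in no bag, so the decomposition is invalid.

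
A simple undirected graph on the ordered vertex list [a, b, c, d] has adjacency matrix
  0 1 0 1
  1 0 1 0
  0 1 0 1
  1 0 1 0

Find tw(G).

A width-2 tree decomposition is:
Bags: B1 = {a, c, d}  B2 = {a, b, c}
Tree: B1–B2
The largest bag has 3 vertices, giving width 2; this decomposition certifies tw(G) ≤ 2. The edges a–d–c–b–a form a cycle, so G is not a tree and its treewidth is at least 2. Combining the bounds, tw(G) = 2.

2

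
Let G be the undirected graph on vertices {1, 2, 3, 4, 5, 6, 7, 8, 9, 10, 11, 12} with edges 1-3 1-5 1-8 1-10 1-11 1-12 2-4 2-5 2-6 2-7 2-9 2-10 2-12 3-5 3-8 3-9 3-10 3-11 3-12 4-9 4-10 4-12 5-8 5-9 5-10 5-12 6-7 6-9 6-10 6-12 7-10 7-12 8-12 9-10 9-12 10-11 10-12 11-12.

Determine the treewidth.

A width-4 tree decomposition is:
Bags: B1 = {2, 5, 9, 10, 12}  B2 = {2, 4, 9, 10, 12}  B3 = {2, 6, 9, 10, 12}  B4 = {3, 5, 9, 10, 12}  B5 = {2, 6, 7, 10, 12}  B6 = {1, 3, 5, 10, 12}  B7 = {1, 3, 10, 11, 12}  B8 = {1, 3, 5, 8, 12}
Tree: B1–B2, B2–B3, B1–B4, B3–B5, B4–B6, B6–B7, B6–B8
Every bag has size at most 5, so the width is 5 − 1 = 4 and tw(G) ≤ 4. Conversely, {1, 3, 5, 8, 12} is a clique of size 5, and the vertices of any clique must share a bag in every tree decomposition; so some bag has ≥ 5 vertices and tw(G) ≥ 4. Hence tw(G) = 4 exactly.

4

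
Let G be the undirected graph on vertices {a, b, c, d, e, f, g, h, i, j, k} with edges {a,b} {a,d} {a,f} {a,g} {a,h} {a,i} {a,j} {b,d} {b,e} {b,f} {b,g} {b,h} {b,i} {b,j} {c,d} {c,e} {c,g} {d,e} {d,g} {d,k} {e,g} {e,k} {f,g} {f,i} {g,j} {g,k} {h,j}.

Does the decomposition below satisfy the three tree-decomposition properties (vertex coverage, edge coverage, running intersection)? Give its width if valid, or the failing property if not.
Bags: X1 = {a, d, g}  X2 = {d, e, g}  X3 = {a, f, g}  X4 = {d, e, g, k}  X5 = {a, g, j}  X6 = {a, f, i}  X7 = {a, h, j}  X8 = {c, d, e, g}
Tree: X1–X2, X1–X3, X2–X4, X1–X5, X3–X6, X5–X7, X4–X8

No — vertex b appears in no bag.

A tree decomposition must satisfy three properties: every vertex lies in some bag; for every edge, both endpoints lie together in some bag; and for every vertex, the bags containing it form a connected subtree. Here vertex b appears in no bag, so the decomposition is invalid.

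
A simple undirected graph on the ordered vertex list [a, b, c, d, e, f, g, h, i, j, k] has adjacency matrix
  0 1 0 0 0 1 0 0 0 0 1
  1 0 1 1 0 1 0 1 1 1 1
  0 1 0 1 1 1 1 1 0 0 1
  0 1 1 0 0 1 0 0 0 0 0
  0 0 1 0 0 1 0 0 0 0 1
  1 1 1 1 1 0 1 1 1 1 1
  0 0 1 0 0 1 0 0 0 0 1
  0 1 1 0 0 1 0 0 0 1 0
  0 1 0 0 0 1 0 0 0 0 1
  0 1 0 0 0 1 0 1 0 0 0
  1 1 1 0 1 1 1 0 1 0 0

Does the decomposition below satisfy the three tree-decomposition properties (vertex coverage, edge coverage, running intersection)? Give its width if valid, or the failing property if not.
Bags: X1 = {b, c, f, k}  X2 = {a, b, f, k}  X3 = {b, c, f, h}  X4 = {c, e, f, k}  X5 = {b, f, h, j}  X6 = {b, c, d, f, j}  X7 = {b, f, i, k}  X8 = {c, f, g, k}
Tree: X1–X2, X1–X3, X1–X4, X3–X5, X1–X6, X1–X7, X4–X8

No — bags containing vertex j are not connected in the tree.

A tree decomposition must satisfy three properties: every vertex lies in some bag; for every edge, both endpoints lie together in some bag; and for every vertex, the bags containing it form a connected subtree. Here bags containing vertex j are not connected in the tree, so the decomposition is invalid.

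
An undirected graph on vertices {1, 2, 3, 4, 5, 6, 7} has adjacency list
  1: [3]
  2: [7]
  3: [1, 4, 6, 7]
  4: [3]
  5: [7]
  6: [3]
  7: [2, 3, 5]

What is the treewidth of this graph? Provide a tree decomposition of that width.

Treewidth 1.
One such decomposition:
Bags: B1 = {5, 7}  B2 = {3, 7}  B3 = {3, 4}  B4 = {3, 6}  B5 = {1, 3}  B6 = {2, 7}
Tree: B1–B2, B2–B3, B2–B4, B2–B5, B2–B6

The largest bag has 2 vertices, giving width 1; this decomposition certifies tw(G) ≤ 1. Any graph with an edge has treewidth ≥ 1, and G has the edge 7–5. Therefore the treewidth is 1.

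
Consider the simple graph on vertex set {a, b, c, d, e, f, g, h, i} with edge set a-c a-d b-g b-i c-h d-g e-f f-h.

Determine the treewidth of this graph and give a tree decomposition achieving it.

Treewidth 1.
One optimal decomposition is:
Bags: B1 = {e, f}  B2 = {f, h}  B3 = {c, h}  B4 = {a, c}  B5 = {a, d}  B6 = {d, g}  B7 = {b, g}  B8 = {b, i}
Tree: B1–B2, B2–B3, B3–B4, B4–B5, B5–B6, B6–B7, B7–B8

Every bag has size at most 2, so the width is 2 − 1 = 1 and tw(G) ≤ 1. Any graph with an edge has treewidth ≥ 1, and G has the edge e–f. The upper and lower bounds meet at 1, so that is the treewidth.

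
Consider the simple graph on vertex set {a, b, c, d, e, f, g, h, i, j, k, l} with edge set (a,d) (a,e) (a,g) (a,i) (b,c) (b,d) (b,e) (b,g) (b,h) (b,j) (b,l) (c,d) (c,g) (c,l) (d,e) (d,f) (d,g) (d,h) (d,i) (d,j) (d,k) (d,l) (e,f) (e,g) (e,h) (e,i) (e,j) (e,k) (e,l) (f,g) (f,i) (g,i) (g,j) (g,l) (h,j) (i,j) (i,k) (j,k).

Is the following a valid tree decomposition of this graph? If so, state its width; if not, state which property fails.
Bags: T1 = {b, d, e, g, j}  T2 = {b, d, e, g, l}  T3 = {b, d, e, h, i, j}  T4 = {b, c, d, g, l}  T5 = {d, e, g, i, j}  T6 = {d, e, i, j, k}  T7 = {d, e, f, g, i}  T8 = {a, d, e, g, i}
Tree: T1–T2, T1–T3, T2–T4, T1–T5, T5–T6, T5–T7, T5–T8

No — bags containing vertex i are not connected in the tree.

A tree decomposition must satisfy three properties: every vertex lies in some bag; for every edge, both endpoints lie together in some bag; and for every vertex, the bags containing it form a connected subtree. Here bags containing vertex i are not connected in the tree, so the decomposition is invalid.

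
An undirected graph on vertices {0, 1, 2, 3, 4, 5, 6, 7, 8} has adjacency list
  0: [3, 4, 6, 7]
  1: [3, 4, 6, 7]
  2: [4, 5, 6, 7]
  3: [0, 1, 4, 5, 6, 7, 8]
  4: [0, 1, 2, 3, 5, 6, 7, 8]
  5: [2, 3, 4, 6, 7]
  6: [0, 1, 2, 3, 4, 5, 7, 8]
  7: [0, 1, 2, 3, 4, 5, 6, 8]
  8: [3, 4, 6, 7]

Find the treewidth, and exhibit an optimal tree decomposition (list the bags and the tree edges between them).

Every bag has size at most 5, so the width is 5 − 1 = 4 and tw(G) ≤ 4. For the lower bound, the 5 vertices {2, 4, 5, 6, 7} are pairwise adjacent, and any tree decomposition puts a clique entirely inside one bag — forcing width ≥ 4. Therefore the treewidth is 4.

Treewidth 4.
Bags: B1 = {2, 4, 5, 6, 7}  B2 = {3, 4, 5, 6, 7}  B3 = {3, 4, 6, 7, 8}  B4 = {1, 3, 4, 6, 7}  B5 = {0, 3, 4, 6, 7}
Tree: B1–B2, B2–B3, B2–B4, B3–B5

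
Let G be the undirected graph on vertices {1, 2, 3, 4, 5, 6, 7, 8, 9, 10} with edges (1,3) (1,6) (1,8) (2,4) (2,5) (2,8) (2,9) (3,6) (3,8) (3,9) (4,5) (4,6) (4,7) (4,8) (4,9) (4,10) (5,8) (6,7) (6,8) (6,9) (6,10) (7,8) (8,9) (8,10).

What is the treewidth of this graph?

A width-3 tree decomposition is:
Bags: B1 = {3, 6, 8, 9}  B2 = {4, 6, 8, 9}  B3 = {4, 6, 8, 10}  B4 = {2, 4, 8, 9}  B5 = {2, 4, 5, 8}  B6 = {1, 3, 6, 8}  B7 = {4, 6, 7, 8}
Tree: B1–B2, B2–B3, B2–B4, B4–B5, B1–B6, B2–B7
Every bag has size at most 4, so the width is 4 − 1 = 3 and tw(G) ≤ 3. For the lower bound, the 4 vertices {1, 3, 6, 8} are pairwise adjacent, and any tree decomposition puts a clique entirely inside one bag — forcing width ≥ 3. Combining the bounds, tw(G) = 3.

3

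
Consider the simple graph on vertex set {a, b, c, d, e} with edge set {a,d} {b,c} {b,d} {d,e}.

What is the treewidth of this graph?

1

A width-1 tree decomposition is:
Bags: B1 = {b, d}  B2 = {d, e}  B3 = {a, d}  B4 = {b, c}
Tree: B1–B2, B2–B3, B1–B4
Every bag has size at most 2, so the width is 2 − 1 = 1 and tw(G) ≤ 1. Since G has at least one edge (e.g. b–d), it is not an edgeless graph, so tw(G) ≥ 1. Hence tw(G) = 1 exactly.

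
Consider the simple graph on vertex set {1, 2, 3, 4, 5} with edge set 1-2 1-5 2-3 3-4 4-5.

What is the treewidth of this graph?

2

A width-2 tree decomposition is:
Bags: B1 = {1, 2, 3}  B2 = {1, 3, 5}  B3 = {3, 4, 5}
Tree: B1–B2, B2–B3
The largest bag has 3 vertices, giving width 2; this decomposition certifies tw(G) ≤ 2. Since 3–2–1–5–4–3 is a cycle in G, G is not acyclic. Forests are exactly the graphs of treewidth ≤ 1, so tw(G) ≥ 2. The upper and lower bounds meet at 2, so that is the treewidth.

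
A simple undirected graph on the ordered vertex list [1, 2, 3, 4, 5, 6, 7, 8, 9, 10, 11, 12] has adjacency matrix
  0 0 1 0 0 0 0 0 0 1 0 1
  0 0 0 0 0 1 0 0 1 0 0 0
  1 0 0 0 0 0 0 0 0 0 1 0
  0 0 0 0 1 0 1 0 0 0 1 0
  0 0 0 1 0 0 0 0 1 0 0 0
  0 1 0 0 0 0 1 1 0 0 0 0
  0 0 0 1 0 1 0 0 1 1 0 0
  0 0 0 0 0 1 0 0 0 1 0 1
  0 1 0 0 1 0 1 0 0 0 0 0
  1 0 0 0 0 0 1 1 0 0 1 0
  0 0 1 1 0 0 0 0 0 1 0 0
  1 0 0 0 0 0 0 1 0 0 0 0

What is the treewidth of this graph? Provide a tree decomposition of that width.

Treewidth 3.
Bags: B1 = {1, 3, 11, 12}  B2 = {1, 10, 11, 12}  B3 = {8, 10, 11, 12}  B4 = {4, 8, 10, 11}  B5 = {4, 7, 8, 10}  B6 = {4, 6, 7, 8}  B7 = {4, 5, 6, 7}  B8 = {5, 6, 7, 9}  B9 = {2, 5, 6, 9}
Tree: B1–B2, B2–B3, B3–B4, B4–B5, B5–B6, B6–B7, B7–B8, B8–B9

The largest bag has 4 vertices, giving width 3; this decomposition certifies tw(G) ≤ 3. For the lower bound: the 4 vertex sets {1,3,12}, {11}, {10}, {4,6,7,8} are disjoint, each induces a connected subgraph, and every pair is joined by at least one edge of G. Contracting each set to a single vertex therefore yields K_{4} as a minor, and since treewidth is minor-monotone, tw(G) ≥ tw(K_{4}) = 3. Therefore the treewidth is 3.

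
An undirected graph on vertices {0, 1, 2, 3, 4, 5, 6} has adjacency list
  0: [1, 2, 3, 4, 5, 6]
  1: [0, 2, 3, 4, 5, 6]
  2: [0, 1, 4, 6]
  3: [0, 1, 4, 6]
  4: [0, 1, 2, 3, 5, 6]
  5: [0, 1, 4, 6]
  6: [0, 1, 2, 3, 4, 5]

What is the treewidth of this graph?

4

A width-4 tree decomposition is:
Bags: B1 = {0, 1, 4, 5, 6}  B2 = {0, 1, 3, 4, 6}  B3 = {0, 1, 2, 4, 6}
Tree: B1–B2, B1–B3
The largest bag has 5 vertices, giving width 4; this decomposition certifies tw(G) ≤ 4. On the other hand G contains the 5-clique {0, 1, 2, 4, 6}. A clique must lie in a single bag of any decomposition, so no decomposition can have width below 4. Hence tw(G) = 4 exactly.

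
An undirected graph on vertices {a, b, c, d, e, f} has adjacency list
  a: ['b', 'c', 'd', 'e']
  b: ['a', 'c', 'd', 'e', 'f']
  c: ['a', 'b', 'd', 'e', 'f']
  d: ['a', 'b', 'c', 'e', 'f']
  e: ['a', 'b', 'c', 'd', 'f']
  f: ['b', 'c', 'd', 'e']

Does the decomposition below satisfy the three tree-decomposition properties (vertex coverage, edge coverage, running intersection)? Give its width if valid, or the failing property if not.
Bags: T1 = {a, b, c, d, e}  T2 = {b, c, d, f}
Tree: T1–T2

A tree decomposition must satisfy three properties: every vertex lies in some bag; for every edge, both endpoints lie together in some bag; and for every vertex, the bags containing it form a connected subtree. Here edge (e,f) lies in no bag, so the decomposition is invalid.

No — edge (e,f) lies in no bag.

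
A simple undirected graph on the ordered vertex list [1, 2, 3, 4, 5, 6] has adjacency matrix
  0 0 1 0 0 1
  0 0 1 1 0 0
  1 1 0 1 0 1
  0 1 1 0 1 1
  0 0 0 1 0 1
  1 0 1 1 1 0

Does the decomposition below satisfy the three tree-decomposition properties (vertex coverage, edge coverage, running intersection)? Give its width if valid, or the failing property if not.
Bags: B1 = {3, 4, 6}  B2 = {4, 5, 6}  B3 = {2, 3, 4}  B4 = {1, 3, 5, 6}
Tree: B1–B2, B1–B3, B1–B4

No — bags containing vertex 5 are not connected in the tree.

A tree decomposition must satisfy three properties: every vertex lies in some bag; for every edge, both endpoints lie together in some bag; and for every vertex, the bags containing it form a connected subtree. Here bags containing vertex 5 are not connected in the tree, so the decomposition is invalid.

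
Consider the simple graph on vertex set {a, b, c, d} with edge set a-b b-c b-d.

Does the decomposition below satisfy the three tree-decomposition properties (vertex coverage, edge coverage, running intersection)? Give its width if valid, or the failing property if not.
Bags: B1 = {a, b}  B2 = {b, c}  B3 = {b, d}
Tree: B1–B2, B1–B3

Checking the three conditions: (i) the bags cover all of {a, b, c, d}; (ii) for each edge, some bag contains both endpoints; (iii) the bags containing any fixed vertex form a subtree. All hold, so the decomposition is valid with width 2 − 1 = 1.

Yes; width 1.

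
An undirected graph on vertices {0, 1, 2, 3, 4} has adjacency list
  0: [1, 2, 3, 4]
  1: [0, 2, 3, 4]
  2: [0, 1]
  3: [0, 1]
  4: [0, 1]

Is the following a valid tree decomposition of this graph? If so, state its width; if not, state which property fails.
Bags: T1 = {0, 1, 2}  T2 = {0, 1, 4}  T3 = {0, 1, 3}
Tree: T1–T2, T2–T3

Every vertex of G appears in some bag (union = {0, 1, 2, 3, 4}); every edge is covered by a bag; and for each vertex v the set of bags containing v is connected in the bag tree. The decomposition is therefore valid. The largest bag has 3 vertices, so the width is 2.

Yes; width 2.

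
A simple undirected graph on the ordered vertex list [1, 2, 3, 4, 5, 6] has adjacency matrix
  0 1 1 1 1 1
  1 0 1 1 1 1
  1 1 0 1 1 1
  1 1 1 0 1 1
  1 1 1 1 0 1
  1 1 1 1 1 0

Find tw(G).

A width-5 tree decomposition is:
Bags: B1 = {1, 2, 3, 4, 5, 6}
Tree: (single bag)
A single bag containing all 6 vertices is trivially a valid decomposition of width 5. For the lower bound, the 6 vertices {1, 2, 3, 4, 5, 6} are pairwise adjacent, and any tree decomposition puts a clique entirely inside one bag — forcing width ≥ 5. Hence tw(G) = 5 exactly.

5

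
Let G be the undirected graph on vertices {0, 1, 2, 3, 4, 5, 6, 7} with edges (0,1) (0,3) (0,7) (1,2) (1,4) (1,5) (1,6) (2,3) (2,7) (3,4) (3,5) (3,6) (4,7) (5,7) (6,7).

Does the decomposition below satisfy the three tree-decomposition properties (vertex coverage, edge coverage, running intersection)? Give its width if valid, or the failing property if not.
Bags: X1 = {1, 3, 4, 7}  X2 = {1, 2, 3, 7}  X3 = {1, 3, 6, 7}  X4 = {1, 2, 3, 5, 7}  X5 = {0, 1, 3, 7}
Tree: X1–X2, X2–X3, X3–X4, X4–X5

A tree decomposition must satisfy three properties: every vertex lies in some bag; for every edge, both endpoints lie together in some bag; and for every vertex, the bags containing it form a connected subtree. Here bags containing vertex 2 are not connected in the tree, so the decomposition is invalid.

No — bags containing vertex 2 are not connected in the tree.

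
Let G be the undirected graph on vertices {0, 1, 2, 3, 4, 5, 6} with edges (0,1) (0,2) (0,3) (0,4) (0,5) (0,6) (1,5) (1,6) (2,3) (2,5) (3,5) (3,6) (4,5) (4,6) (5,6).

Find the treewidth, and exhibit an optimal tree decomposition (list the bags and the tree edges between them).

Every bag has size at most 4, so the width is 4 − 1 = 3 and tw(G) ≤ 3. Conversely, {0, 2, 3, 5} is a clique of size 4, and the vertices of any clique must share a bag in every tree decomposition; so some bag has ≥ 4 vertices and tw(G) ≥ 3. Combining the bounds, tw(G) = 3.

Treewidth 3.
One optimal decomposition is:
Bags: B1 = {0, 1, 5, 6}  B2 = {0, 3, 5, 6}  B3 = {0, 4, 5, 6}  B4 = {0, 2, 3, 5}
Tree: B1–B2, B1–B3, B2–B4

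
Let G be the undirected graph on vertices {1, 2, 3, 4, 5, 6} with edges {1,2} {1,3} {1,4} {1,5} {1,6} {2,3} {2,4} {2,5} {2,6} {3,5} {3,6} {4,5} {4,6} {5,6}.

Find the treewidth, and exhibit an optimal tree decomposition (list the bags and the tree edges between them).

Treewidth 4.
One such decomposition:
Bags: B1 = {1, 2, 3, 5, 6}  B2 = {1, 2, 4, 5, 6}
Tree: B1–B2

Each bag holds 5 vertices, so the decomposition has width 4, which upper-bounds the treewidth. For the lower bound, the 5 vertices {1, 2, 3, 5, 6} are pairwise adjacent, and any tree decomposition puts a clique entirely inside one bag — forcing width ≥ 4. Hence tw(G) = 4 exactly.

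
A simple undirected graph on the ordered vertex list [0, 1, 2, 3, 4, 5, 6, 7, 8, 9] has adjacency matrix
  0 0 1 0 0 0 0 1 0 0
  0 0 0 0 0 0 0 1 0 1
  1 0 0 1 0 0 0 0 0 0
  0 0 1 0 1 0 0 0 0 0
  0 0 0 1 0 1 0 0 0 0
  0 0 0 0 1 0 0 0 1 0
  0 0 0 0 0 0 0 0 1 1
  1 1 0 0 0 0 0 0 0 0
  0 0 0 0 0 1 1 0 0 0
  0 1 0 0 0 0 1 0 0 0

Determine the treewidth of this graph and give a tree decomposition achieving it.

Each bag holds 3 vertices, so the decomposition has width 2, which upper-bounds the treewidth. The edges 0–2–3–4–5–8–6–9–1–7–0 form a cycle, so G is not a tree and its treewidth is at least 2. Hence tw(G) = 2 exactly.

Treewidth 2.
Bags: B1 = {0, 2, 3}  B2 = {0, 3, 4}  B3 = {0, 4, 5}  B4 = {0, 5, 8}  B5 = {0, 6, 8}  B6 = {0, 6, 9}  B7 = {0, 1, 9}  B8 = {0, 1, 7}
Tree: B1–B2, B2–B3, B3–B4, B4–B5, B5–B6, B6–B7, B7–B8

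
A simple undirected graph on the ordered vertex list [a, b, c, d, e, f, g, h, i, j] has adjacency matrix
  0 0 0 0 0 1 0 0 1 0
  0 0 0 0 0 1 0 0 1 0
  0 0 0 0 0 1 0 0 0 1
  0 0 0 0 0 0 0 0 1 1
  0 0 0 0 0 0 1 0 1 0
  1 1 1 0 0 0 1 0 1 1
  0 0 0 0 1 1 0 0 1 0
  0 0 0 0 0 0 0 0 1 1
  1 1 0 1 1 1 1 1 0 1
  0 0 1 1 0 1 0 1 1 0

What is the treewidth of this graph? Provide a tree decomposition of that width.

Treewidth 2.
Bags: B1 = {b, f, i}  B2 = {f, i, j}  B3 = {a, f, i}  B4 = {f, g, i}  B5 = {h, i, j}  B6 = {d, i, j}  B7 = {e, g, i}  B8 = {c, f, j}
Tree: B1–B2, B1–B3, B2–B4, B2–B5, B2–B6, B4–B7, B2–B8

The largest bag has 3 vertices, giving width 2; this decomposition certifies tw(G) ≤ 2. Conversely, {c, f, j} is a clique of size 3, and the vertices of any clique must share a bag in every tree decomposition; so some bag has ≥ 3 vertices and tw(G) ≥ 2. The upper and lower bounds meet at 2, so that is the treewidth.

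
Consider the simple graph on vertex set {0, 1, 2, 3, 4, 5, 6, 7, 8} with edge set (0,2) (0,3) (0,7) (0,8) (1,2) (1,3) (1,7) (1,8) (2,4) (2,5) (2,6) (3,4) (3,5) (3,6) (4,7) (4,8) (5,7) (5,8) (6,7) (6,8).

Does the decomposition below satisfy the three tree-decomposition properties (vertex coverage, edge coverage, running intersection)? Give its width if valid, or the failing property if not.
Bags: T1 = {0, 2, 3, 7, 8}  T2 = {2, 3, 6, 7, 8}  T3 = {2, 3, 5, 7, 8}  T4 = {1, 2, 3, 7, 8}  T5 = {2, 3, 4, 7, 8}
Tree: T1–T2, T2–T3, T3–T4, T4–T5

Yes; width 4.

Vertex coverage: the bags together contain {0, 1, 2, 3, 4, 5, 6, 7, 8}, the full vertex set. Edge coverage: each edge of G has both endpoints in at least one bag. Running intersection: for every vertex, the bags containing it form a connected subtree. All three properties hold, so this is a valid tree decomposition of width max|bag| − 1 = 4, and hence tw(G) ≤ 4.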